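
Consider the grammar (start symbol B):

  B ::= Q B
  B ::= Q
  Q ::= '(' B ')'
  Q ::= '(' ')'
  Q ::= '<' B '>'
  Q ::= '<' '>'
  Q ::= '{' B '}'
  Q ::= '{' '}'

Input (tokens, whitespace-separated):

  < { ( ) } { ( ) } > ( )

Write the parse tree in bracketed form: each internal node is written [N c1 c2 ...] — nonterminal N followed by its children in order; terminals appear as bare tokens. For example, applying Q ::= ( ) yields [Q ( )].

[B [Q < [B [Q { [B [Q ( )]] }] [B [Q { [B [Q ( )]] }]]] >] [B [Q ( )]]]

B
Q B
< B > B
< Q B > B
< { B } B > B
< { Q } B > B
< { ( ) } B > B
< { ( ) } Q > B
< { ( ) } { B } > B
< { ( ) } { Q } > B
< { ( ) } { ( ) } > B
< { ( ) } { ( ) } > Q
< { ( ) } { ( ) } > ( )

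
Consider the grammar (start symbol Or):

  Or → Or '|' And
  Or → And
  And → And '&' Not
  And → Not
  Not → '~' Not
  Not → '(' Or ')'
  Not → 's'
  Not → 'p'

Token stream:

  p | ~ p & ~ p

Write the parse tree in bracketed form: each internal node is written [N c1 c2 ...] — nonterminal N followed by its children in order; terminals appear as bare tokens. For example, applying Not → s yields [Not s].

[Or [Or [And [Not p]]] | [And [And [Not ~ [Not p]]] & [Not ~ [Not p]]]]

Or
Or | And
And | And
Not | And
p | And
p | And & Not
p | Not & Not
p | ~ Not & Not
p | ~ p & Not
p | ~ p & ~ Not
p | ~ p & ~ p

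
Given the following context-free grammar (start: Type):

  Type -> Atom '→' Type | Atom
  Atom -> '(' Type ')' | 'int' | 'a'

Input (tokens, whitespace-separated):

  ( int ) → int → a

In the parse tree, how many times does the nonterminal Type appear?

4

[Type [Atom ( [Type [Atom int]] )] → [Type [Atom int] → [Type [Atom a]]]]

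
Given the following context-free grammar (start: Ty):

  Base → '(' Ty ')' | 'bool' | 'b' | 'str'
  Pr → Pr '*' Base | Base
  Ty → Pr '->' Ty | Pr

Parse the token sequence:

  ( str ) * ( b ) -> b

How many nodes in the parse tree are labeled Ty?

4

[Ty [Pr [Pr [Base ( [Ty [Pr [Base str]]] )]] * [Base ( [Ty [Pr [Base b]]] )]] -> [Ty [Pr [Base b]]]]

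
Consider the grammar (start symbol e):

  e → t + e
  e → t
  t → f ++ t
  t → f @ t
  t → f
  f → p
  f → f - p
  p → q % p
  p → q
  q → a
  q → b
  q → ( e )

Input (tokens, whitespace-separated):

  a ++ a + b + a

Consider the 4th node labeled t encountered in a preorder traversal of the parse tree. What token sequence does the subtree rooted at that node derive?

[e [t [f [p [q a]]] ++ [t [f [p [q a]]]]] + [e [t [f [p [q b]]]] + [e [t [f [p [q a]]]]]]]

a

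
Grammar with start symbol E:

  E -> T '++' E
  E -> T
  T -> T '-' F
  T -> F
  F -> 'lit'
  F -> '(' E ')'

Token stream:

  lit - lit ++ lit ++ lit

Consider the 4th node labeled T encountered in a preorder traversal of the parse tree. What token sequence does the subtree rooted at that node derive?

lit

[E [T [T [F lit]] - [F lit]] ++ [E [T [F lit]] ++ [E [T [F lit]]]]]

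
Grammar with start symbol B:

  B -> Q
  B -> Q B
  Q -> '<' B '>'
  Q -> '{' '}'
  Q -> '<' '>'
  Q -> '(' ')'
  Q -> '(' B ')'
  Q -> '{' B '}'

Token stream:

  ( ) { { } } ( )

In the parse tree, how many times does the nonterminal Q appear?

4

[B [Q ( )] [B [Q { [B [Q { }]] }] [B [Q ( )]]]]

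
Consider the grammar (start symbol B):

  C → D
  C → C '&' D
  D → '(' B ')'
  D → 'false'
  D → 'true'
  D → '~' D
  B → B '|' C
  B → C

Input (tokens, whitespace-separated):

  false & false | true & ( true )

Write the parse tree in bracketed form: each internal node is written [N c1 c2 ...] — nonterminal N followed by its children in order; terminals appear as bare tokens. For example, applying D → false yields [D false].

[B [B [C [C [D false]] & [D false]]] | [C [C [D true]] & [D ( [B [C [D true]]] )]]]

B
B | C
C | C
C & D | C
D & D | C
false & D | C
false & false | C
false & false | C & D
false & false | D & D
false & false | true & D
false & false | true & ( B )
false & false | true & ( C )
false & false | true & ( D )
false & false | true & ( true )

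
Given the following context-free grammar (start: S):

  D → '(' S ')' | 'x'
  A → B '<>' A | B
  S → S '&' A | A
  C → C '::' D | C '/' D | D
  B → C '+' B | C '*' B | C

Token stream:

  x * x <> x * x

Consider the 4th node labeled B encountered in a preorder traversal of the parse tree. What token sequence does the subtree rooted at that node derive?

x

[S [A [B [C [D x]] * [B [C [D x]]]] <> [A [B [C [D x]] * [B [C [D x]]]]]]]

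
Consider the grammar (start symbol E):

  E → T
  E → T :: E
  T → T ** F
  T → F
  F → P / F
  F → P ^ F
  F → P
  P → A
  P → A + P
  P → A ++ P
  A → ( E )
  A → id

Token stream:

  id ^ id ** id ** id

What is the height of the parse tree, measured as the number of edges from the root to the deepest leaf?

8

[E [T [T [T [F [P [A id]] ^ [F [P [A id]]]]] ** [F [P [A id]]]] ** [F [P [A id]]]]]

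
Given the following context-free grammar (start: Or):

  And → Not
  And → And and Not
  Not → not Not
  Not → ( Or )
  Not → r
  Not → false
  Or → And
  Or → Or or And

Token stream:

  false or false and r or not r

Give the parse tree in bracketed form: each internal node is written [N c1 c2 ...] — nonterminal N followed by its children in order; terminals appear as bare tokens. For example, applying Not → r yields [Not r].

[Or [Or [Or [And [Not false]]] or [And [And [Not false]] and [Not r]]] or [And [Not not [Not r]]]]

Or
Or or And
Or or And or And
And or And or And
Not or And or And
false or And or And
false or And and Not or And
false or Not and Not or And
false or false and Not or And
false or false and r or And
false or false and r or Not
false or false and r or not Not
false or false and r or not r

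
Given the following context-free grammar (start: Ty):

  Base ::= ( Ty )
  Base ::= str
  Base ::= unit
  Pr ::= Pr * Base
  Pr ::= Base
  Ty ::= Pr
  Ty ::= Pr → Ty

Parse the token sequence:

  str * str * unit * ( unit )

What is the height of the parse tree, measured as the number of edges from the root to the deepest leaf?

6

[Ty [Pr [Pr [Pr [Pr [Base str]] * [Base str]] * [Base unit]] * [Base ( [Ty [Pr [Base unit]]] )]]]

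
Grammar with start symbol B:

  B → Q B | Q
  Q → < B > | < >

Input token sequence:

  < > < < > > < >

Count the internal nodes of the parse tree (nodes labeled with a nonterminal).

[B [Q < >] [B [Q < [B [Q < >]] >] [B [Q < >]]]]

8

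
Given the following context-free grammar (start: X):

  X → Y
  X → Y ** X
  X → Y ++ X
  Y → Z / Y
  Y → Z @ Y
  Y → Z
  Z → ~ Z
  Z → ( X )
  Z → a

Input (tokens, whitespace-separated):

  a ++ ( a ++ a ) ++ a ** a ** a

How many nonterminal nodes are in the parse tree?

[X [Y [Z a]] ++ [X [Y [Z ( [X [Y [Z a]] ++ [X [Y [Z a]]]] )]] ++ [X [Y [Z a]] ** [X [Y [Z a]] ** [X [Y [Z a]]]]]]]

21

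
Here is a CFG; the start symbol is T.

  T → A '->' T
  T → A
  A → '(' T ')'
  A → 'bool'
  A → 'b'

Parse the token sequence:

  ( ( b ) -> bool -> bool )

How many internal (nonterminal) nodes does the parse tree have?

10

[T [A ( [T [A ( [T [A b]] )] -> [T [A bool] -> [T [A bool]]]] )]]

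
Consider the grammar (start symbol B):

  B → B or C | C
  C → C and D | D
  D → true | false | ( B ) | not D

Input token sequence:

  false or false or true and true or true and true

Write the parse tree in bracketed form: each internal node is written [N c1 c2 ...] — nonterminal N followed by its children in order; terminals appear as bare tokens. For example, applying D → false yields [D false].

[B [B [B [B [C [D false]]] or [C [D false]]] or [C [C [D true]] and [D true]]] or [C [C [D true]] and [D true]]]

B
B or C
B or C or C
B or C or C or C
C or C or C or C
D or C or C or C
false or C or C or C
false or D or C or C
false or false or C or C
false or false or C and D or C
false or false or D and D or C
false or false or true and D or C
false or false or true and true or C
false or false or true and true or C and D
false or false or true and true or D and D
false or false or true and true or true and D
false or false or true and true or true and true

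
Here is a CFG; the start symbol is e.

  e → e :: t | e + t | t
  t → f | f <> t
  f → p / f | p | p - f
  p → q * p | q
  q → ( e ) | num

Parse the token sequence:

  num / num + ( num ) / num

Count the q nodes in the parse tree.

[e [e [t [f [p [q num]] / [f [p [q num]]]]]] + [t [f [p [q ( [e [t [f [p [q num]]]]] )]] / [f [p [q num]]]]]]

5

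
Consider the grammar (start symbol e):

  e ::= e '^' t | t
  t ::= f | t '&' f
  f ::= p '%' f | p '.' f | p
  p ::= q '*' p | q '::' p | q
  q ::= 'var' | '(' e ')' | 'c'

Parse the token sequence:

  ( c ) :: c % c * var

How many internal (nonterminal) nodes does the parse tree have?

[e [t [f [p [q ( [e [t [f [p [q c]]]]] )] :: [p [q c]]] % [f [p [q c] * [p [q var]]]]]]]

17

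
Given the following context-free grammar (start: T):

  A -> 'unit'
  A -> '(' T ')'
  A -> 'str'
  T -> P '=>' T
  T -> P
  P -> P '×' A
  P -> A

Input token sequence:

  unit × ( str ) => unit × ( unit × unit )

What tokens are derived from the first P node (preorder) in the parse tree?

unit × ( str )

[T [P [P [A unit]] × [A ( [T [P [A str]]] )]] => [T [P [P [A unit]] × [A ( [T [P [P [A unit]] × [A unit]]] )]]]]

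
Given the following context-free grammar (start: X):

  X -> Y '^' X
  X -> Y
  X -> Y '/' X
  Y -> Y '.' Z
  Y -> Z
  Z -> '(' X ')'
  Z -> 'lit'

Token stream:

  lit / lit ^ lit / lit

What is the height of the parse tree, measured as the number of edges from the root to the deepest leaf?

[X [Y [Z lit]] / [X [Y [Z lit]] ^ [X [Y [Z lit]] / [X [Y [Z lit]]]]]]

6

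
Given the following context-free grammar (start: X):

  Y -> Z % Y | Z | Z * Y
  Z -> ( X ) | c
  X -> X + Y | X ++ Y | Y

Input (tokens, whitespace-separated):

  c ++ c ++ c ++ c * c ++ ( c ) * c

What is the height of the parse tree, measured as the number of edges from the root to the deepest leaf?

[X [X [X [X [X [Y [Z c]]] ++ [Y [Z c]]] ++ [Y [Z c]]] ++ [Y [Z c] * [Y [Z c]]]] ++ [Y [Z ( [X [Y [Z c]]] )] * [Y [Z c]]]]

7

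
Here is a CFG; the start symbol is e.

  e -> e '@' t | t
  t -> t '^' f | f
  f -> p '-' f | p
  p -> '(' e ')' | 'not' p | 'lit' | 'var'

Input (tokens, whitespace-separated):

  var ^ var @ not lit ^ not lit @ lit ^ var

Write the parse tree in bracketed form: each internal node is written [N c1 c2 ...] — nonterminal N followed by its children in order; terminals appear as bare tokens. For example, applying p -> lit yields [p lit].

e
e @ t
e @ t @ t
t @ t @ t
t ^ f @ t @ t
f ^ f @ t @ t
p ^ f @ t @ t
var ^ f @ t @ t
var ^ p @ t @ t
var ^ var @ t @ t
var ^ var @ t ^ f @ t
var ^ var @ f ^ f @ t
var ^ var @ p ^ f @ t
var ^ var @ not p ^ f @ t
var ^ var @ not lit ^ f @ t
var ^ var @ not lit ^ p @ t
var ^ var @ not lit ^ not p @ t
var ^ var @ not lit ^ not lit @ t
var ^ var @ not lit ^ not lit @ t ^ f
var ^ var @ not lit ^ not lit @ f ^ f
var ^ var @ not lit ^ not lit @ p ^ f
var ^ var @ not lit ^ not lit @ lit ^ f
var ^ var @ not lit ^ not lit @ lit ^ p
var ^ var @ not lit ^ not lit @ lit ^ var

[e [e [e [t [t [f [p var]]] ^ [f [p var]]]] @ [t [t [f [p not [p lit]]]] ^ [f [p not [p lit]]]]] @ [t [t [f [p lit]]] ^ [f [p var]]]]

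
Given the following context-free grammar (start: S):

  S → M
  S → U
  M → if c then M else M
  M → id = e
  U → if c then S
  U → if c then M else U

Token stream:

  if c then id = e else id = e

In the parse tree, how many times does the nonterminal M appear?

[S [M if c then [M id = e] else [M id = e]]]

3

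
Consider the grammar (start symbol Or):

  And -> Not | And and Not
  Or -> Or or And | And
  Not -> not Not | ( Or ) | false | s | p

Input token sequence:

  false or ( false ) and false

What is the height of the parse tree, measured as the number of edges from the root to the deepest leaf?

[Or [Or [And [Not false]]] or [And [And [Not ( [Or [And [Not false]]] )]] and [Not false]]]

7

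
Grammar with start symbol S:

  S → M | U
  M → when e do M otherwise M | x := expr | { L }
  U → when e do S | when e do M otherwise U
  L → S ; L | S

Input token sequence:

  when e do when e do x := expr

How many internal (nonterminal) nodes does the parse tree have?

[S [U when e do [S [U when e do [S [M x := expr]]]]]]

6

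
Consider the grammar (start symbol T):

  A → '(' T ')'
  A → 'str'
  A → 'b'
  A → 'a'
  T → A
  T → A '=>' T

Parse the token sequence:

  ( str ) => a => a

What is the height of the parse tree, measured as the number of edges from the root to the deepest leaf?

4

[T [A ( [T [A str]] )] => [T [A a] => [T [A a]]]]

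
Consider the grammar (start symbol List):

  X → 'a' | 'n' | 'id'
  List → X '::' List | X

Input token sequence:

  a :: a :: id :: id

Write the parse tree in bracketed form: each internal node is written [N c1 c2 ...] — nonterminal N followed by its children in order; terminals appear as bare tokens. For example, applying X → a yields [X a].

List
X :: List
a :: List
a :: X :: List
a :: a :: List
a :: a :: X :: List
a :: a :: id :: List
a :: a :: id :: X
a :: a :: id :: id

[List [X a] :: [List [X a] :: [List [X id] :: [List [X id]]]]]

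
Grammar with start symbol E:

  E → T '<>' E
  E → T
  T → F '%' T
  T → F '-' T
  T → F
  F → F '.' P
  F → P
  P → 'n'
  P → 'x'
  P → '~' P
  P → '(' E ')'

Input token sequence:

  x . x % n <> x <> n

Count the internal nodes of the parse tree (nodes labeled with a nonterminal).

17

[E [T [F [F [P x]] . [P x]] % [T [F [P n]]]] <> [E [T [F [P x]]] <> [E [T [F [P n]]]]]]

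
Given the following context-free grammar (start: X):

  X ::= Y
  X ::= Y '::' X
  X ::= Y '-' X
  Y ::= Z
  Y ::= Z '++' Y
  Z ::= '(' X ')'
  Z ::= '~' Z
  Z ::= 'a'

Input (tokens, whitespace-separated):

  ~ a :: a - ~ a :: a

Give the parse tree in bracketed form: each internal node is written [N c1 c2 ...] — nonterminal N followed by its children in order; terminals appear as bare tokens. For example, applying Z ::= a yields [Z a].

X
Y :: X
Z :: X
~ Z :: X
~ a :: X
~ a :: Y - X
~ a :: Z - X
~ a :: a - X
~ a :: a - Y :: X
~ a :: a - Z :: X
~ a :: a - ~ Z :: X
~ a :: a - ~ a :: X
~ a :: a - ~ a :: Y
~ a :: a - ~ a :: Z
~ a :: a - ~ a :: a

[X [Y [Z ~ [Z a]]] :: [X [Y [Z a]] - [X [Y [Z ~ [Z a]]] :: [X [Y [Z a]]]]]]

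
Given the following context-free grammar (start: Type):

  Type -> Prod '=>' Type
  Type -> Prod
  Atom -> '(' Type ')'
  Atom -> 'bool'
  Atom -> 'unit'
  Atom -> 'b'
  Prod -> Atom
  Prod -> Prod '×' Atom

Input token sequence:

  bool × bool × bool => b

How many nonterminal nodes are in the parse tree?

[Type [Prod [Prod [Prod [Atom bool]] × [Atom bool]] × [Atom bool]] => [Type [Prod [Atom b]]]]

10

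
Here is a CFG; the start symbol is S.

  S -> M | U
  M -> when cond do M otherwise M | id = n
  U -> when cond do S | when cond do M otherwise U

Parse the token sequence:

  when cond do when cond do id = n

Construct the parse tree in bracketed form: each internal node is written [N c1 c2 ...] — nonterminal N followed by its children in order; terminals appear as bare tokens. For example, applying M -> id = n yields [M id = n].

[S [U when cond do [S [U when cond do [S [M id = n]]]]]]

S
U
when cond do S
when cond do U
when cond do when cond do S
when cond do when cond do M
when cond do when cond do id = n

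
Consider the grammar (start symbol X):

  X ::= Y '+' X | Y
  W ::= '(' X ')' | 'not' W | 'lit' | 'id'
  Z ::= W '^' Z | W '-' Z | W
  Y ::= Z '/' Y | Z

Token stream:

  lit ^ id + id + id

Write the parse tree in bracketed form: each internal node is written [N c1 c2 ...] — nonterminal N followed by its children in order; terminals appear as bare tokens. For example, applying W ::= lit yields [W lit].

[X [Y [Z [W lit] ^ [Z [W id]]]] + [X [Y [Z [W id]]] + [X [Y [Z [W id]]]]]]

X
Y + X
Z + X
W ^ Z + X
lit ^ Z + X
lit ^ W + X
lit ^ id + X
lit ^ id + Y + X
lit ^ id + Z + X
lit ^ id + W + X
lit ^ id + id + X
lit ^ id + id + Y
lit ^ id + id + Z
lit ^ id + id + W
lit ^ id + id + id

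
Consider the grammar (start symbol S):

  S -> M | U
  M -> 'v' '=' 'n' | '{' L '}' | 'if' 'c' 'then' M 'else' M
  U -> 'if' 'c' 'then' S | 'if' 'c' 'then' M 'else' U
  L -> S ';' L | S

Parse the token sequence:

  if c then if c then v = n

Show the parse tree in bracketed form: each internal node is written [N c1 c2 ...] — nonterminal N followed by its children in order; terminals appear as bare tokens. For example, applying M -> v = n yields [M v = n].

S
U
if c then S
if c then U
if c then if c then S
if c then if c then M
if c then if c then v = n

[S [U if c then [S [U if c then [S [M v = n]]]]]]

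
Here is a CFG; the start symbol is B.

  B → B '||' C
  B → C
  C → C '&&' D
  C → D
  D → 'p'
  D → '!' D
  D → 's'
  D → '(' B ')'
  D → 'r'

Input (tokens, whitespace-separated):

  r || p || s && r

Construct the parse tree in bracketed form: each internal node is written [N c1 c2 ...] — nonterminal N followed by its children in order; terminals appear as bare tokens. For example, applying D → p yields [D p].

B
B || C
B || C || C
C || C || C
D || C || C
r || C || C
r || D || C
r || p || C
r || p || C && D
r || p || D && D
r || p || s && D
r || p || s && r

[B [B [B [C [D r]]] || [C [D p]]] || [C [C [D s]] && [D r]]]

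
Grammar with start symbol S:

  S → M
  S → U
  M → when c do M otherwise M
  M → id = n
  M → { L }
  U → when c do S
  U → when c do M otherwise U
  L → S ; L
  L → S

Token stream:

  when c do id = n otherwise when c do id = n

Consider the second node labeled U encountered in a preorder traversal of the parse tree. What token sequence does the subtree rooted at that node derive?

when c do id = n

[S [U when c do [M id = n] otherwise [U when c do [S [M id = n]]]]]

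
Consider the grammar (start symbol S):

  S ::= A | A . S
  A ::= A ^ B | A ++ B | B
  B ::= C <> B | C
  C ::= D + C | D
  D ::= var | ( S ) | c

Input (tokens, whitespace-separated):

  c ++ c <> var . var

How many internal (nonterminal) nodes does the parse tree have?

[S [A [A [B [C [D c]]]] ++ [B [C [D c]] <> [B [C [D var]]]]] . [S [A [B [C [D var]]]]]]

17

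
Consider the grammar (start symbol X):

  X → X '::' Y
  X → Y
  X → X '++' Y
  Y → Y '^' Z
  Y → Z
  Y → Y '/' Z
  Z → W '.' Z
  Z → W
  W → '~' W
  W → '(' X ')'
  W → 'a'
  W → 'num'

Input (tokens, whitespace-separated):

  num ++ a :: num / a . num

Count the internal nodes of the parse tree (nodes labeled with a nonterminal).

17

[X [X [X [Y [Z [W num]]]] ++ [Y [Z [W a]]]] :: [Y [Y [Z [W num]]] / [Z [W a] . [Z [W num]]]]]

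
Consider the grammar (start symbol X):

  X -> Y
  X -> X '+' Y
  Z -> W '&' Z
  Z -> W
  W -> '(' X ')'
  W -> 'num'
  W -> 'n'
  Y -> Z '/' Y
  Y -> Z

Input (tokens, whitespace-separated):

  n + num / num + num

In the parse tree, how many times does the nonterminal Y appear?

4

[X [X [X [Y [Z [W n]]]] + [Y [Z [W num]] / [Y [Z [W num]]]]] + [Y [Z [W num]]]]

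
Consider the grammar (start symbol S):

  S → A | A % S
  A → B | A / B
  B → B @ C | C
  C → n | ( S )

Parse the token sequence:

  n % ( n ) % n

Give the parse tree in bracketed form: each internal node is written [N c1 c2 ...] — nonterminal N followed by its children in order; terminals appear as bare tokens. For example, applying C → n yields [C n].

[S [A [B [C n]]] % [S [A [B [C ( [S [A [B [C n]]]] )]]] % [S [A [B [C n]]]]]]

S
A % S
B % S
C % S
n % S
n % A % S
n % B % S
n % C % S
n % ( S ) % S
n % ( A ) % S
n % ( B ) % S
n % ( C ) % S
n % ( n ) % S
n % ( n ) % A
n % ( n ) % B
n % ( n ) % C
n % ( n ) % n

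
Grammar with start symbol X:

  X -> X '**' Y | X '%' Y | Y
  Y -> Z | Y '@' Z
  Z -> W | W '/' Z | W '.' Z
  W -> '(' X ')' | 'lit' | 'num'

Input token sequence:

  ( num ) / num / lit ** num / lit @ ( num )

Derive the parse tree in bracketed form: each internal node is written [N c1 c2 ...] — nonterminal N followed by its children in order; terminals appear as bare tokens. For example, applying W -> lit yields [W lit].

[X [X [Y [Z [W ( [X [Y [Z [W num]]]] )] / [Z [W num] / [Z [W lit]]]]]] ** [Y [Y [Z [W num] / [Z [W lit]]]] @ [Z [W ( [X [Y [Z [W num]]]] )]]]]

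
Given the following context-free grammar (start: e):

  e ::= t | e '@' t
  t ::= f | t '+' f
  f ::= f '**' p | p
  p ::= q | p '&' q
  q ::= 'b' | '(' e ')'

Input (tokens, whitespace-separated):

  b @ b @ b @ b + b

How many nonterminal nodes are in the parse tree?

24

[e [e [e [e [t [f [p [q b]]]]] @ [t [f [p [q b]]]]] @ [t [f [p [q b]]]]] @ [t [t [f [p [q b]]]] + [f [p [q b]]]]]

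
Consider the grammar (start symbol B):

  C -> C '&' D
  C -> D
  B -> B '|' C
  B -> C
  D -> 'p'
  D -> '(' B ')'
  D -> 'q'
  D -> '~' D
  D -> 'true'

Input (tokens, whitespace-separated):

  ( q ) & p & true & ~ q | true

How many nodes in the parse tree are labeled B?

3

[B [B [C [C [C [C [D ( [B [C [D q]]] )]] & [D p]] & [D true]] & [D ~ [D q]]]] | [C [D true]]]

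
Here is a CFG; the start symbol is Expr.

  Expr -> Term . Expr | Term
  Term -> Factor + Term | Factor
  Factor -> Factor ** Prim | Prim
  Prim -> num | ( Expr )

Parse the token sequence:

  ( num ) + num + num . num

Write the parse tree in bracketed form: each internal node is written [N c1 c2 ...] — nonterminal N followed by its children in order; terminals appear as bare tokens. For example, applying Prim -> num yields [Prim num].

Expr
Term . Expr
Factor + Term . Expr
Prim + Term . Expr
( Expr ) + Term . Expr
( Term ) + Term . Expr
( Factor ) + Term . Expr
( Prim ) + Term . Expr
( num ) + Term . Expr
( num ) + Factor + Term . Expr
( num ) + Prim + Term . Expr
( num ) + num + Term . Expr
( num ) + num + Factor . Expr
( num ) + num + Prim . Expr
( num ) + num + num . Expr
( num ) + num + num . Term
( num ) + num + num . Factor
( num ) + num + num . Prim
( num ) + num + num . num

[Expr [Term [Factor [Prim ( [Expr [Term [Factor [Prim num]]]] )]] + [Term [Factor [Prim num]] + [Term [Factor [Prim num]]]]] . [Expr [Term [Factor [Prim num]]]]]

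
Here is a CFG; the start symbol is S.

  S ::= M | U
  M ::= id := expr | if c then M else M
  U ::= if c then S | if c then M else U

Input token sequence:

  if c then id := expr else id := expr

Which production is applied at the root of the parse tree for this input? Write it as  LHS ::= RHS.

[S [M if c then [M id := expr] else [M id := expr]]]

S ::= M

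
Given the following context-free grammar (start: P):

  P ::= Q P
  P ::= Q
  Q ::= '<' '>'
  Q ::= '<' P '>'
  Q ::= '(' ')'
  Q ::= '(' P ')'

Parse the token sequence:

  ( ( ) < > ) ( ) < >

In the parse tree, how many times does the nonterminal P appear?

5

[P [Q ( [P [Q ( )] [P [Q < >]]] )] [P [Q ( )] [P [Q < >]]]]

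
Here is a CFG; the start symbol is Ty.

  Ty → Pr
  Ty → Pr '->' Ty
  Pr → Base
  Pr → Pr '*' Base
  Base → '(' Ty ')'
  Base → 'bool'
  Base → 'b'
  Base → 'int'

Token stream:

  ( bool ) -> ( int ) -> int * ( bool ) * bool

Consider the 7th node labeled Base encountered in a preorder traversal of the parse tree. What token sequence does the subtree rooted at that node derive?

[Ty [Pr [Base ( [Ty [Pr [Base bool]]] )]] -> [Ty [Pr [Base ( [Ty [Pr [Base int]]] )]] -> [Ty [Pr [Pr [Pr [Base int]] * [Base ( [Ty [Pr [Base bool]]] )]] * [Base bool]]]]]

bool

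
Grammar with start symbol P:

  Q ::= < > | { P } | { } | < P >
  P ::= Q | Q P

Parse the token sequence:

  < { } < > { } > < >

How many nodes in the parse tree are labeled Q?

[P [Q < [P [Q { }] [P [Q < >] [P [Q { }]]]] >] [P [Q < >]]]

5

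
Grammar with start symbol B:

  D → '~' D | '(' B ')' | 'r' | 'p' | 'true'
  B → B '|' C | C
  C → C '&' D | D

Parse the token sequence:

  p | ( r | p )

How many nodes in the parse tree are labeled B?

4

[B [B [C [D p]]] | [C [D ( [B [B [C [D r]]] | [C [D p]]] )]]]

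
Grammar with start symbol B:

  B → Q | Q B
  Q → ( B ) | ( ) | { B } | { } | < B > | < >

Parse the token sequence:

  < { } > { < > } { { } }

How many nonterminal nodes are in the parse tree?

[B [Q < [B [Q { }]] >] [B [Q { [B [Q < >]] }] [B [Q { [B [Q { }]] }]]]]

12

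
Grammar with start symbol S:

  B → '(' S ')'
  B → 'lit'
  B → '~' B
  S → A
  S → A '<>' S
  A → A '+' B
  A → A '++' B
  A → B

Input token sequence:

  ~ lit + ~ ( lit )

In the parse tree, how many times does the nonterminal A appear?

[S [A [A [B ~ [B lit]]] + [B ~ [B ( [S [A [B lit]]] )]]]]

3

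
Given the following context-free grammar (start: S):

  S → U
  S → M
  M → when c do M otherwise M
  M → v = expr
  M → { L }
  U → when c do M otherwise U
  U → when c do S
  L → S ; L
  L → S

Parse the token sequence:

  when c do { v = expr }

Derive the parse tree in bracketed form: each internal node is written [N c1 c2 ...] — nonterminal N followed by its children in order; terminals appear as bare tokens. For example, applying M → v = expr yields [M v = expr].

S
U
when c do S
when c do M
when c do { L }
when c do { S }
when c do { M }
when c do { v = expr }

[S [U when c do [S [M { [L [S [M v = expr]]] }]]]]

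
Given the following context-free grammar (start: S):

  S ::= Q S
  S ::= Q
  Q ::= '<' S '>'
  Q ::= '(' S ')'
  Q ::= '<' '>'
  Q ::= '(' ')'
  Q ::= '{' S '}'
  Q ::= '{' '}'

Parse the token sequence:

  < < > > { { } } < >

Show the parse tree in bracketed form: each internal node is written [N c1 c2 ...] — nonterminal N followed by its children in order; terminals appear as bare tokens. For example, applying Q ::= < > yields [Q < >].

S
Q S
< S > S
< Q > S
< < > > S
< < > > Q S
< < > > { S } S
< < > > { Q } S
< < > > { { } } S
< < > > { { } } Q
< < > > { { } } < >

[S [Q < [S [Q < >]] >] [S [Q { [S [Q { }]] }] [S [Q < >]]]]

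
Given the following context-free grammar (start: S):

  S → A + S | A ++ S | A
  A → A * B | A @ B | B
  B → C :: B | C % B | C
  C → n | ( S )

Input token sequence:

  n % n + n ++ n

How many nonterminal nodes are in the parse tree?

[S [A [B [C n] % [B [C n]]]] + [S [A [B [C n]]] ++ [S [A [B [C n]]]]]]

14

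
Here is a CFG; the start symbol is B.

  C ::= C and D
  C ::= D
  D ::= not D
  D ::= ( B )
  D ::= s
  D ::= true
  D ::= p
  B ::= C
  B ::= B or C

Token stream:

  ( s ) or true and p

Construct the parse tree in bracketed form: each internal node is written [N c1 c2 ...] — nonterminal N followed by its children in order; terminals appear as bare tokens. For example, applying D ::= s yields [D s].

[B [B [C [D ( [B [C [D s]]] )]]] or [C [C [D true]] and [D p]]]

B
B or C
C or C
D or C
( B ) or C
( C ) or C
( D ) or C
( s ) or C
( s ) or C and D
( s ) or D and D
( s ) or true and D
( s ) or true and p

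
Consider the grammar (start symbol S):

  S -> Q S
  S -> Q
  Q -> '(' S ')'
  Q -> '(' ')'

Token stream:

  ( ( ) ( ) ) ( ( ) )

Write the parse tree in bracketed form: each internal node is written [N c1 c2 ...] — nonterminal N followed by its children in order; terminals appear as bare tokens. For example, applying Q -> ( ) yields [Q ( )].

[S [Q ( [S [Q ( )] [S [Q ( )]]] )] [S [Q ( [S [Q ( )]] )]]]

S
Q S
( S ) S
( Q S ) S
( ( ) S ) S
( ( ) Q ) S
( ( ) ( ) ) S
( ( ) ( ) ) Q
( ( ) ( ) ) ( S )
( ( ) ( ) ) ( Q )
( ( ) ( ) ) ( ( ) )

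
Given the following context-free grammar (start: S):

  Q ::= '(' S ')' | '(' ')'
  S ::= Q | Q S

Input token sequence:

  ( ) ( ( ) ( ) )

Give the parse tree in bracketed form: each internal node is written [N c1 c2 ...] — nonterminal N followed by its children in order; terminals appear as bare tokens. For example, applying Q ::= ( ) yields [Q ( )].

S
Q S
( ) S
( ) Q
( ) ( S )
( ) ( Q S )
( ) ( ( ) S )
( ) ( ( ) Q )
( ) ( ( ) ( ) )

[S [Q ( )] [S [Q ( [S [Q ( )] [S [Q ( )]]] )]]]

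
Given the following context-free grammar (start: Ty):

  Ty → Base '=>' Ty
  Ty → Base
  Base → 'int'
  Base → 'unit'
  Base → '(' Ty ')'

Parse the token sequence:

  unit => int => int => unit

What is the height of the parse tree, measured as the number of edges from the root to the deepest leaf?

5

[Ty [Base unit] => [Ty [Base int] => [Ty [Base int] => [Ty [Base unit]]]]]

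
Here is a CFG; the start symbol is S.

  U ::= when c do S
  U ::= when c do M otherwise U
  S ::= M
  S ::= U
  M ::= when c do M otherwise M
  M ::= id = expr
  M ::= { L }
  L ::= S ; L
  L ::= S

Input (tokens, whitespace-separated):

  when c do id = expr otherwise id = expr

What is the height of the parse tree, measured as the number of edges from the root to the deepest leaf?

3

[S [M when c do [M id = expr] otherwise [M id = expr]]]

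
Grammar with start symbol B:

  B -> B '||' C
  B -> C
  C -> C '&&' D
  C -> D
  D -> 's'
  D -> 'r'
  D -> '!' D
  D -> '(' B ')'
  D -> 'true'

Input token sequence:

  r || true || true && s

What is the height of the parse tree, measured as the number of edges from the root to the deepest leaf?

5

[B [B [B [C [D r]]] || [C [D true]]] || [C [C [D true]] && [D s]]]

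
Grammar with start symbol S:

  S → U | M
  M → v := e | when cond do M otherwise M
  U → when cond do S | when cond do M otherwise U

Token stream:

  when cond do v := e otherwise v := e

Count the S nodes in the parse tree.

1

[S [M when cond do [M v := e] otherwise [M v := e]]]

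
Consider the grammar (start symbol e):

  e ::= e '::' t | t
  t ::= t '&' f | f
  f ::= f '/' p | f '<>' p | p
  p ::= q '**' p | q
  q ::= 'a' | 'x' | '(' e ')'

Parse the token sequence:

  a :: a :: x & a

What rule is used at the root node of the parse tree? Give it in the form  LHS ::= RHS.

e ::= e '::' t

[e [e [e [t [f [p [q a]]]]] :: [t [f [p [q a]]]]] :: [t [t [f [p [q x]]]] & [f [p [q a]]]]]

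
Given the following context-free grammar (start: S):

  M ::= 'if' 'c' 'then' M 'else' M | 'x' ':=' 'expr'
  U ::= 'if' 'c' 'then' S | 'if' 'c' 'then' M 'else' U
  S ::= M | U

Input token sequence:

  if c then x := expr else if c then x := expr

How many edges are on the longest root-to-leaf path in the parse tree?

[S [U if c then [M x := expr] else [U if c then [S [M x := expr]]]]]

5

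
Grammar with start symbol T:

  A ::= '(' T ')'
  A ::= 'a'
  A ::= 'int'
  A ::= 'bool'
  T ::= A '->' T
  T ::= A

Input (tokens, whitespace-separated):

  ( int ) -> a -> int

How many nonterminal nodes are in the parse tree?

8

[T [A ( [T [A int]] )] -> [T [A a] -> [T [A int]]]]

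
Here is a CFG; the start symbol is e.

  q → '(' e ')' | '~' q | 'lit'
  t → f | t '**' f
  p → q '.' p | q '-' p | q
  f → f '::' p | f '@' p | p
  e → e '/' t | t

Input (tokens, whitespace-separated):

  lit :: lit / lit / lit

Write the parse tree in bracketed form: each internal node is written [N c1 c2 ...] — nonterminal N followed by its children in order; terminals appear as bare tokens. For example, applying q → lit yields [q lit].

[e [e [e [t [f [f [p [q lit]]] :: [p [q lit]]]]] / [t [f [p [q lit]]]]] / [t [f [p [q lit]]]]]

e
e / t
e / t / t
t / t / t
f / t / t
f :: p / t / t
p :: p / t / t
q :: p / t / t
lit :: p / t / t
lit :: q / t / t
lit :: lit / t / t
lit :: lit / f / t
lit :: lit / p / t
lit :: lit / q / t
lit :: lit / lit / t
lit :: lit / lit / f
lit :: lit / lit / p
lit :: lit / lit / q
lit :: lit / lit / lit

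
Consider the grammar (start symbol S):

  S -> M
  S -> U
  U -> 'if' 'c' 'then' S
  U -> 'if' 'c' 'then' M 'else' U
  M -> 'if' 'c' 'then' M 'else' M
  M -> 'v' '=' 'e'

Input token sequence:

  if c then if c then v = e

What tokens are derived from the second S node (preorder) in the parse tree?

if c then v = e

[S [U if c then [S [U if c then [S [M v = e]]]]]]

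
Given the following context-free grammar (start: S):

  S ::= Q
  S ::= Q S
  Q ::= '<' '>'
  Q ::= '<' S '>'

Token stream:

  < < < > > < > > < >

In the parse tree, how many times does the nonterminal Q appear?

5

[S [Q < [S [Q < [S [Q < >]] >] [S [Q < >]]] >] [S [Q < >]]]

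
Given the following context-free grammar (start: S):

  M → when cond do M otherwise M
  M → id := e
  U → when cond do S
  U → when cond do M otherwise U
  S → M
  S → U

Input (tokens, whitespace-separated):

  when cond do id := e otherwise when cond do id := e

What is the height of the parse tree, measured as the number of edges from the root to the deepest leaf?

5

[S [U when cond do [M id := e] otherwise [U when cond do [S [M id := e]]]]]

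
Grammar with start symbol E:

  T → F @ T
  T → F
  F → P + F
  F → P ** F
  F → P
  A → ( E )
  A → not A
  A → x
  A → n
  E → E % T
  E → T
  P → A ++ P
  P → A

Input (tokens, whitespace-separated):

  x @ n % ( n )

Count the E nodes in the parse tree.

[E [E [T [F [P [A x]]] @ [T [F [P [A n]]]]]] % [T [F [P [A ( [E [T [F [P [A n]]]]] )]]]]]

3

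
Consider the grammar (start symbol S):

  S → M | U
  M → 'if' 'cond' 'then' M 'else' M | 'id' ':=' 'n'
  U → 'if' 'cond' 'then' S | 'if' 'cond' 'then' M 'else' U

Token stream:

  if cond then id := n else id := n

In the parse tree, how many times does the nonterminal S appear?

[S [M if cond then [M id := n] else [M id := n]]]

1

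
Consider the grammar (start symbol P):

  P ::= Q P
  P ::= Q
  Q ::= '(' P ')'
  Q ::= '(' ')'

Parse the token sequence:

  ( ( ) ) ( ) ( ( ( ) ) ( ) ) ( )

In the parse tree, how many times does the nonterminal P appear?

8

[P [Q ( [P [Q ( )]] )] [P [Q ( )] [P [Q ( [P [Q ( [P [Q ( )]] )] [P [Q ( )]]] )] [P [Q ( )]]]]]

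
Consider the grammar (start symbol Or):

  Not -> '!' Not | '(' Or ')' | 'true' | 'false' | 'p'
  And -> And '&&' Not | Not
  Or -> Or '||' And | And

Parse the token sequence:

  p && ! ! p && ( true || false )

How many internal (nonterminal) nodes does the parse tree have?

15

[Or [And [And [And [Not p]] && [Not ! [Not ! [Not p]]]] && [Not ( [Or [Or [And [Not true]]] || [And [Not false]]] )]]]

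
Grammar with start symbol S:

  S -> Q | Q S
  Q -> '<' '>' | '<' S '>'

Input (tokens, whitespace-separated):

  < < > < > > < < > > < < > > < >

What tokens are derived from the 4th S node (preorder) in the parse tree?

< < > > < < > > < >

[S [Q < [S [Q < >] [S [Q < >]]] >] [S [Q < [S [Q < >]] >] [S [Q < [S [Q < >]] >] [S [Q < >]]]]]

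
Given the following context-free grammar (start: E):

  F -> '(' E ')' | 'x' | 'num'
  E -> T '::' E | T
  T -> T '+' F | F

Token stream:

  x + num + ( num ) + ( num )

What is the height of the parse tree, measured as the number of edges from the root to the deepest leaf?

7

[E [T [T [T [T [F x]] + [F num]] + [F ( [E [T [F num]]] )]] + [F ( [E [T [F num]]] )]]]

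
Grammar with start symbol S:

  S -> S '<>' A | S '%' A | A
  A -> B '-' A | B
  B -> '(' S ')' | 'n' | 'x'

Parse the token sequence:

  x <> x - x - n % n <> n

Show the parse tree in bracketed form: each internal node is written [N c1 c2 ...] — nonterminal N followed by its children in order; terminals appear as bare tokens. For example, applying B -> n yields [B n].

S
S <> A
S % A <> A
S <> A % A <> A
A <> A % A <> A
B <> A % A <> A
x <> A % A <> A
x <> B - A % A <> A
x <> x - A % A <> A
x <> x - B - A % A <> A
x <> x - x - A % A <> A
x <> x - x - B % A <> A
x <> x - x - n % A <> A
x <> x - x - n % B <> A
x <> x - x - n % n <> A
x <> x - x - n % n <> B
x <> x - x - n % n <> n

[S [S [S [S [A [B x]]] <> [A [B x] - [A [B x] - [A [B n]]]]] % [A [B n]]] <> [A [B n]]]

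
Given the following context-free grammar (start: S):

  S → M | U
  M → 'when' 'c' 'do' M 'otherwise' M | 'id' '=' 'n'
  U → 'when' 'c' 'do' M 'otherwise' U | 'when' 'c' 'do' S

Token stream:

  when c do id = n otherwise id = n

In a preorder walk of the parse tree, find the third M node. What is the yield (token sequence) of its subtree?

id = n

[S [M when c do [M id = n] otherwise [M id = n]]]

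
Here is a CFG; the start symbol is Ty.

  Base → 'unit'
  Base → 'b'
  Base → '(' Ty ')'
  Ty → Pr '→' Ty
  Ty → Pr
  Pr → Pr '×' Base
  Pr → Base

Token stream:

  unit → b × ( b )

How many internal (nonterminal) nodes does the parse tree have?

[Ty [Pr [Base unit]] → [Ty [Pr [Pr [Base b]] × [Base ( [Ty [Pr [Base b]]] )]]]]

11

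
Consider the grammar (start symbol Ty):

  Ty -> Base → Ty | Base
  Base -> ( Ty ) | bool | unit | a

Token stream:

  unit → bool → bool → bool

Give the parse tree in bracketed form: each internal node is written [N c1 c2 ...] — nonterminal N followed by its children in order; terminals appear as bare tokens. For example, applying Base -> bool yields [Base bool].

[Ty [Base unit] → [Ty [Base bool] → [Ty [Base bool] → [Ty [Base bool]]]]]

Ty
Base → Ty
unit → Ty
unit → Base → Ty
unit → bool → Ty
unit → bool → Base → Ty
unit → bool → bool → Ty
unit → bool → bool → Base
unit → bool → bool → bool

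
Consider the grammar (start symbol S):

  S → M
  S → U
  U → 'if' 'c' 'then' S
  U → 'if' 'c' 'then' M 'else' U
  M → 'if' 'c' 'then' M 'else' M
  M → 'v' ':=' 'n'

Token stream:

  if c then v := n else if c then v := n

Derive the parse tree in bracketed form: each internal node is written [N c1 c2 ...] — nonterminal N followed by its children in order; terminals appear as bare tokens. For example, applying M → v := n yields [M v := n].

S
U
if c then M else U
if c then v := n else U
if c then v := n else if c then S
if c then v := n else if c then M
if c then v := n else if c then v := n

[S [U if c then [M v := n] else [U if c then [S [M v := n]]]]]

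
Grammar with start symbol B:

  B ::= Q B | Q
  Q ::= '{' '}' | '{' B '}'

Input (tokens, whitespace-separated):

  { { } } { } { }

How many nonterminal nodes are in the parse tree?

8

[B [Q { [B [Q { }]] }] [B [Q { }] [B [Q { }]]]]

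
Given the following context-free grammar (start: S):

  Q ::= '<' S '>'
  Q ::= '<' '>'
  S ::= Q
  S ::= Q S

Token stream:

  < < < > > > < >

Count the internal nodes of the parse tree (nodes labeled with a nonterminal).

[S [Q < [S [Q < [S [Q < >]] >]] >] [S [Q < >]]]

8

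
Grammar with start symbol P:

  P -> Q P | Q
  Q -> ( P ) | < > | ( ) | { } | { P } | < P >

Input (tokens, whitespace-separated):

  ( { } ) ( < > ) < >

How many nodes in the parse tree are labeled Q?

5

[P [Q ( [P [Q { }]] )] [P [Q ( [P [Q < >]] )] [P [Q < >]]]]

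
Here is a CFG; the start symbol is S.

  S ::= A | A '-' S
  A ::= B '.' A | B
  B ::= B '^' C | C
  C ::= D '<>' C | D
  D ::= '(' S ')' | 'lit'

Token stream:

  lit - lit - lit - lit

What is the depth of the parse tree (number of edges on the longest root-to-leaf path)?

8

[S [A [B [C [D lit]]]] - [S [A [B [C [D lit]]]] - [S [A [B [C [D lit]]]] - [S [A [B [C [D lit]]]]]]]]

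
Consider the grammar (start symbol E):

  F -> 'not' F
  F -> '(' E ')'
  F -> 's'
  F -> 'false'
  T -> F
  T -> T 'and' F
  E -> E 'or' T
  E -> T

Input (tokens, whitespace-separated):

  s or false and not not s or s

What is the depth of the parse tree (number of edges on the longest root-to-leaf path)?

[E [E [E [T [F s]]] or [T [T [F false]] and [F not [F not [F s]]]]] or [T [F s]]]

6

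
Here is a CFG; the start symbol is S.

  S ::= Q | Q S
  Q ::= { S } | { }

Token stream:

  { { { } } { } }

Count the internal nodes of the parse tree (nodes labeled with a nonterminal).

[S [Q { [S [Q { [S [Q { }]] }] [S [Q { }]]] }]]

8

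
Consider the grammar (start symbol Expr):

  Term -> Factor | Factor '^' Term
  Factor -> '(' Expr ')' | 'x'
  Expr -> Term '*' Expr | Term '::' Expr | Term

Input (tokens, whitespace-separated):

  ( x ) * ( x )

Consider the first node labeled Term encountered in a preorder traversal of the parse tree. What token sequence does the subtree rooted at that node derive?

( x )

[Expr [Term [Factor ( [Expr [Term [Factor x]]] )]] * [Expr [Term [Factor ( [Expr [Term [Factor x]]] )]]]]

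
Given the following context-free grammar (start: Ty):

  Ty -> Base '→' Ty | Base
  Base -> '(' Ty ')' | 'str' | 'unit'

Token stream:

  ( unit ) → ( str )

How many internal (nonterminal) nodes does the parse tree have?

8

[Ty [Base ( [Ty [Base unit]] )] → [Ty [Base ( [Ty [Base str]] )]]]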